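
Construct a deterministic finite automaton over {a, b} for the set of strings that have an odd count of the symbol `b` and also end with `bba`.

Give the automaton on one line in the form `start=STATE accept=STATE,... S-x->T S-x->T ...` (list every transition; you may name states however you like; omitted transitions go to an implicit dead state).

Run two small machines in parallel and take their product. The first has 2 states tracking the count of `b`s modulo 2; the second has 4 states tracking how much of the suffix `bba` has currently been matched. A product state is a pair (one from each), accepting exactly when both do. Equivalent product states are then merged.
A 5-state machine:
        a   b  
>  q0   q0  q1 
   q1   q1  q2 
   q2   q0  q3 
   q3   q4  q2 
 * q4   q1  q2 
(> = start, * = accepting)

start=q0 accept=q4 q0-a->q0 q0-b->q1 q1-a->q1 q1-b->q2 q2-a->q0 q2-b->q3 q3-a->q4 q3-b->q2 q4-a->q1 q4-b->q2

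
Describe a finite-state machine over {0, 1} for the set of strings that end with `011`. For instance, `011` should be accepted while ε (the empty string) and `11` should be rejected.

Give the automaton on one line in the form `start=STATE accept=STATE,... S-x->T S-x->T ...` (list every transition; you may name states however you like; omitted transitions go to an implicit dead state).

start=S0 accept=S3 S0-0->S1 S0-1->S0 S1-0->S1 S1-1->S2 S2-0->S1 S2-1->S3 S3-0->S1 S3-1->S0

Let each state record the length of the longest suffix of the input read so far that is also a prefix of `011`. S1 means the last symbol is `0`; S2 means the last 2 symbols are `01`; S3 means the last 3 symbols are `011`. Accept only at S3, where the string currently ends in `011`.
        0   1  
>  S0   S1  S0 
   S1   S1  S2 
   S2   S1  S3 
 * S3   S1  S0 
(> = start, * = accepting)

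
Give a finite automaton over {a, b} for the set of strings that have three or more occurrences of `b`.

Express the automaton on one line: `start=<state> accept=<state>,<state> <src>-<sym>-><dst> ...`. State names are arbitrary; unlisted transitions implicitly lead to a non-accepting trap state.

Only the number of `b`s matters, and only up to 4. Make a chain q0 → q1 → q2 → q3 → q4 advanced by each `b` (with q4 absorbing); every other symbol self-loops. The accepting set is {q3, q4}.
5 states suffice.
        a   b  
>  q0   q0  q1 
   q1   q1  q2 
   q2   q2  q3 
 * q3   q3  q4 
 * q4   q4  q4 
(> = start, * = accepting)

start=q0 accept=q3,q4 q0-a->q0 q0-b->q1 q1-a->q1 q1-b->q2 q2-a->q2 q2-b->q3 q3-a->q3 q3-b->q4 q4-a->q4 q4-b->q4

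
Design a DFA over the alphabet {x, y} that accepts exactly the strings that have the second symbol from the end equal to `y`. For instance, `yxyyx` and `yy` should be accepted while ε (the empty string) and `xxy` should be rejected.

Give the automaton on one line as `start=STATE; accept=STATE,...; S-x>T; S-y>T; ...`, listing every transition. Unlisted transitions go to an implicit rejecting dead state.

A DFA must remember the last 2 symbols (since which symbol is second-to-last isn't known until the input ends). Use one state per possible window of the last ≤2 symbols; accept from those whose window starts with `y`.
A 7-state machine:
        x   y  
>  q0   q1  q2 
   q1   q3  q4 
   q2   q5  q6 
   q3   q3  q4 
   q4   q5  q6 
 * q5   q3  q4 
 * q6   q5  q6 
(> = start, * = accepting)

start=q0; accept=q5,q6; q0-x>q1; q0-y>q2; q1-x>q3; q1-y>q4; q2-x>q5; q2-y>q6; q3-x>q3; q3-y>q4; q4-x>q5; q4-y>q6; q5-x>q3; q5-y>q4; q6-x>q5; q6-y>q6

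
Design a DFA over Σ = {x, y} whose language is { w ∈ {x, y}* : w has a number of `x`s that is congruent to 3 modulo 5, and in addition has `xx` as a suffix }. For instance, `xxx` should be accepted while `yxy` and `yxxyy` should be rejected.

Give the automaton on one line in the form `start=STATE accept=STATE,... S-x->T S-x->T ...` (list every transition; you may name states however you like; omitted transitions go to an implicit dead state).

Handle the two conditions separately and then intersect. The first has 5 states tracking the count of `x`s modulo 5; the second has 3 states tracking how much of the suffix `xx` has currently been matched. A product state is a pair (one from each), accepting exactly when both do.
15 states suffice.
          x    y  
>  s0     s1   s0 
   s1     s2   s3 
   s2     s4   s5 
   s3     s6   s3 
 * s4     s7   s8 
   s5     s9   s5 
   s6     s4   s5 
   s7    s10  s11 
   s8    s12   s8 
   s9     s7   s8 
   s10   s13   s0 
   s11   s14  s11 
   s12   s10  s11 
   s13    s2   s3 
   s14   s13   s0 
(> = start, * = accepting)

start=s0 accept=s4 s0-x->s1 s0-y->s0 s1-x->s2 s1-y->s3 s2-x->s4 s2-y->s5 s3-x->s6 s3-y->s3 s4-x->s7 s4-y->s8 s5-x->s9 s5-y->s5 s6-x->s4 s6-y->s5 s7-x->s10 s7-y->s11 s8-x->s12 s8-y->s8 s9-x->s7 s9-y->s8 s10-x->s13 s10-y->s0 s11-x->s14 s11-y->s11 s12-x->s10 s12-y->s11 s13-x->s2 s13-y->s3 s14-x->s13 s14-y->s0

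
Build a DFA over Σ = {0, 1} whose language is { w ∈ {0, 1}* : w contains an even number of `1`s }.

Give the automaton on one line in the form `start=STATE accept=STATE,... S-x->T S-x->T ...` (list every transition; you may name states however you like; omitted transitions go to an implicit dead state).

start=s0 accept=s0 s0-0->s0 s0-1->s1 s1-0->s1 s1-1->s0

Keep the running count of `1`s modulo 2: each `1` advances along the cycle s0 → s1 → s0 while other symbols loop. Accept at s0.
A 2-state machine:
        0   1  
>* s0   s0  s1 
   s1   s1  s0 
(> = start, * = accepting)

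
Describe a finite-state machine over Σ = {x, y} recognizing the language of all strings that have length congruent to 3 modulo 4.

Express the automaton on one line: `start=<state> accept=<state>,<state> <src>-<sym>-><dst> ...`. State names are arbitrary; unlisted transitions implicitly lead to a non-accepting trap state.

start=q0 accept=q3 q0-x->q1 q0-y->q1 q1-x->q2 q1-y->q2 q2-x->q3 q2-y->q3 q3-x->q0 q3-y->q0

Count input length modulo 4: every symbol advances one step around the cycle q0 → q1 → q2 → q3 → q0. Accept at q3.
With 4 states:
        x   y  
>  q0   q1  q1 
   q1   q2  q2 
   q2   q3  q3 
 * q3   q0  q0 
(> = start, * = accepting)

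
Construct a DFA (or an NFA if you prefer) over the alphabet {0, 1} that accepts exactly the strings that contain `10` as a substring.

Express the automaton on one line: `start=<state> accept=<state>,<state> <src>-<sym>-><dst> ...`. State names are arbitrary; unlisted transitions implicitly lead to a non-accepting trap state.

States q0..q1 record the length of the longest prefix of `10` that matches the current input suffix. Reaching q2 means `10` has been seen, and we stay there forever. Accept from q2.
3 states suffice.
        0   1  
>  q0   q0  q1 
   q1   q2  q1 
 * q2   q2  q2 
(> = start, * = accepting)

start=q0 accept=q2 q0-0->q0 q0-1->q1 q1-0->q2 q1-1->q1 q2-0->q2 q2-1->q2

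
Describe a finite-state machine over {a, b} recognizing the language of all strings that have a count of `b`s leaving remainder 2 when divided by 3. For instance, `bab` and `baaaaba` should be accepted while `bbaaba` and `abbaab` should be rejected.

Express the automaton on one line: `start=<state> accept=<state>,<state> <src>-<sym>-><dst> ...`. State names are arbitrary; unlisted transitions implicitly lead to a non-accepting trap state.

The only thing that matters is how many `b`s have appeared, reduced mod 3. Use one state per residue: q0 for 0, …, q2 for 2. Reading `b` moves to the next residue; anything else stays put. q2 is accepting.
With 3 states:
        a   b  
>  q0   q0  q1 
   q1   q1  q2 
 * q2   q2  q0 
(> = start, * = accepting)

start=q0 accept=q2 q0-a->q0 q0-b->q1 q1-a->q1 q1-b->q2 q2-a->q2 q2-b->q0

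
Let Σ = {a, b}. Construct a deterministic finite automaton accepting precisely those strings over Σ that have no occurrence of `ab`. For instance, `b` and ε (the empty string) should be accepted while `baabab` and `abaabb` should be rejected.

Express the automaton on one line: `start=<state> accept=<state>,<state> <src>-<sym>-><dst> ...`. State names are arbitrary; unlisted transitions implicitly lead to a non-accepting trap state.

This is the complement of 'contains `ab`'. Use the same substring-matching states — S0 through S2 holding how much of `ab` has just been matched — but flip the accepting set: everything except the trap S2 accepts.
With 3 states:
        a   b  
>* S0   S1  S0 
 * S1   S1  S2 
   S2   S2  S2 
(> = start, * = accepting)

start=S0 accept=S0,S1 S0-a->S1 S0-b->S0 S1-a->S1 S1-b->S2 S2-a->S2 S2-b->S2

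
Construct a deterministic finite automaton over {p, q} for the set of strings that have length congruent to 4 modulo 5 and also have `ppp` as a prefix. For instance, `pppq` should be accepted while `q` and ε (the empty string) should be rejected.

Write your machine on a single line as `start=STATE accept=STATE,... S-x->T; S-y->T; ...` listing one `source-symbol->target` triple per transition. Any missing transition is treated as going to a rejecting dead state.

Build one automaton per condition and run them in lockstep. One (5 states) tracks the input length modulo 5; the other (5 states) tracks whether the input so far still matches the prefix `ppp`. Each combined state is a pair, one component from each; accept when both components accept.
With 13 states:
          p    q  
>  S0     S1   S2 
   S1     S3   S4 
   S2     S4   S4 
   S3     S5   S6 
   S4     S6   S6 
   S5     S7   S7 
   S6     S8   S8 
 * S7     S9   S9 
   S8    S10  S10 
   S9    S11  S11 
   S10    S2   S2 
   S11   S12  S12 
   S12    S5   S5 
(> = start, * = accepting)

start=S0; accept=S7; S0-p->S1; S0-q->S2; S1-p->S3; S1-q->S4; S2-p->S4; S2-q->S4; S3-p->S5; S3-q->S6; S4-p->S6; S4-q->S6; S5-p->S7; S5-q->S7; S6-p->S8; S6-q->S8; S7-p->S9; S7-q->S9; S8-p->S10; S8-q->S10; S9-p->S11; S9-q->S11; S10-p->S2; S10-q->S2; S11-p->S12; S11-q->S12; S12-p->S5; S12-q->S5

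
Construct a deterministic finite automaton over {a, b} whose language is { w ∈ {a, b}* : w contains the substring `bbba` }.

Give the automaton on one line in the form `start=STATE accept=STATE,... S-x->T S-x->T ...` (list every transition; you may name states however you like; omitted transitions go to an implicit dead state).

start=S0 accept=S4 S0-a->S0 S0-b->S1 S1-a->S0 S1-b->S2 S2-a->S0 S2-b->S3 S3-a->S4 S3-b->S3 S4-a->S4 S4-b->S4

States S0..S3 record the length of the longest prefix of `bbba` that matches the current input suffix. Reaching S4 means `bbba` has been seen, and we stay there forever. Accept from S4.
With 5 states:
        a   b  
>  S0   S0  S1 
   S1   S0  S2 
   S2   S0  S3 
   S3   S4  S3 
 * S4   S4  S4 
(> = start, * = accepting)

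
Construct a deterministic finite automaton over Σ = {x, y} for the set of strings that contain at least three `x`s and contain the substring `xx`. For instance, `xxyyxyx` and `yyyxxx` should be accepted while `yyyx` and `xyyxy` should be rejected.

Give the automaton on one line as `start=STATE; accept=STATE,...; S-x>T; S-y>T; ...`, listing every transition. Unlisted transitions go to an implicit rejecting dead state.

Run two small machines in parallel and take their product. The first has 5 states tracking the count of `x`s, saturating at 4; the second has 3 states tracking whether and how much of `xx` has been seen. A product state is a pair (one from each), accepting exactly when both do. Minimizing collapses redundant product states.
        x   y  
>  S0   S1  S0 
   S1   S2  S3 
   S2   S4  S2 
   S3   S5  S3 
 * S4   S4  S4 
   S5   S4  S3 
(> = start, * = accepting)

start=S0; accept=S4; S0-x>S1; S0-y>S0; S1-x>S2; S1-y>S3; S2-x>S4; S2-y>S2; S3-x>S5; S3-y>S3; S4-x>S4; S4-y>S4; S5-x>S4; S5-y>S3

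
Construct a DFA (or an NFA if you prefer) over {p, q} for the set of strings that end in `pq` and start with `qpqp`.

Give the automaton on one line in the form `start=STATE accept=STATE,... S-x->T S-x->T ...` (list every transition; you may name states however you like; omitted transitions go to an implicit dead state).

start=A accept=G A-p->B A-q->C B-p->B B-q->B C-p->D C-q->B D-p->B D-q->E E-p->F E-q->B F-p->F F-q->G G-p->F G-q->H H-p->F H-q->H

Run two small machines in parallel and take their product. One (3 states) tracks how much of the suffix `pq` has currently been matched; the other (6 states) tracks whether the input so far still matches the prefix `qpqp`. Each combined state is a pair, one component from each; accept when both components accept. Minimizing collapses redundant product states.
With 8 states:
       p  q 
>  A   B  C 
   B   B  B 
   C   D  B 
   D   B  E 
   E   F  B 
   F   F  G 
 * G   F  H 
   H   F  H 
(> = start, * = accepting)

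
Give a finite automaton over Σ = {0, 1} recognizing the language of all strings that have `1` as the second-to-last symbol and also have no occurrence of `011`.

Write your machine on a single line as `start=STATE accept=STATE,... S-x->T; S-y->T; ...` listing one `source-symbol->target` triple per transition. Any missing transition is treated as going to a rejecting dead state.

start=A; accept=F,G; A-0->B; A-1->C; B-0->D; B-1->E; C-0->F; C-1->G; D-0->D; D-1->E; E-0->F; E-1->H; F-0->D; F-1->E; G-0->F; G-1->G; H-0->I; H-1->H; I-0->J; I-1->K; J-0->J; J-1->K; K-0->I; K-1->H

Build one automaton per condition and run them in lockstep. The first has 7 states tracking the last 2 symbols read; the second has 4 states tracking partial matches of the forbidden pattern `011`. A product state is a pair (one from each), accepting exactly when both do.
With 11 states:
       0  1 
>  A   B  C 
   B   D  E 
   C   F  G 
   D   D  E 
   E   F  H 
 * F   D  E 
 * G   F  G 
   H   I  H 
   I   J  K 
   J   J  K 
   K   I  H 
(> = start, * = accepting)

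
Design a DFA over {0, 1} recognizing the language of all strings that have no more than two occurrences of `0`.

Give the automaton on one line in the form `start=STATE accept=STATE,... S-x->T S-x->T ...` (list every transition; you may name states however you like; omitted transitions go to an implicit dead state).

Count `0`s, saturating at 3: states q0 through q2 mean 0 through 2 `0`s seen; q3 means more than 2. Each `0` increments (capped at q3); other symbols loop. Accept from {q0, q1, q2}.
        0   1  
>* q0   q1  q0 
 * q1   q2  q1 
 * q2   q3  q2 
   q3   q3  q3 
(> = start, * = accepting)

start=q0 accept=q0,q1,q2 q0-0->q1 q0-1->q0 q1-0->q2 q1-1->q1 q2-0->q3 q2-1->q2 q3-0->q3 q3-1->q3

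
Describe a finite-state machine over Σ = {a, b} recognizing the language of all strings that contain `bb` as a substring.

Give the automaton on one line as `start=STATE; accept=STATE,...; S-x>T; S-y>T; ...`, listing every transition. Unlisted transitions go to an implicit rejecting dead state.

Track how much of `bb` has been matched so far: state q0 is no progress, q2 is the absorbing accept state reached once `bb` has occurred. Intermediate states record partial matches; on a mismatch, fall back to the longest reusable overlap.
A 3-state machine:
        a   b  
>  q0   q0  q1 
   q1   q0  q2 
 * q2   q2  q2 
(> = start, * = accepting)

start=q0; accept=q2; q0-a>q0; q0-b>q1; q1-a>q0; q1-b>q2; q2-a>q2; q2-b>q2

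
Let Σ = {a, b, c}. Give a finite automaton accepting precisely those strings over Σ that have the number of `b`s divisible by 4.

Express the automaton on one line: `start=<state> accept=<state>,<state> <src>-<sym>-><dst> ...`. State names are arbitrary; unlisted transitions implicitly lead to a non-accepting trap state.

The only thing that matters is how many `b`s have appeared, reduced mod 4. Use one state per residue: S0 for 0, …, S3 for 3. Reading `b` moves to the next residue; anything else stays put. S0 is accepting.
With 4 states:
        a   b   c  
>* S0   S0  S1  S0 
   S1   S1  S2  S1 
   S2   S2  S3  S2 
   S3   S3  S0  S3 
(> = start, * = accepting)

start=S0 accept=S0 S0-a->S0 S0-b->S1 S0-c->S0 S1-a->S1 S1-b->S2 S1-c->S1 S2-a->S2 S2-b->S3 S2-c->S2 S3-a->S3 S3-b->S0 S3-c->S3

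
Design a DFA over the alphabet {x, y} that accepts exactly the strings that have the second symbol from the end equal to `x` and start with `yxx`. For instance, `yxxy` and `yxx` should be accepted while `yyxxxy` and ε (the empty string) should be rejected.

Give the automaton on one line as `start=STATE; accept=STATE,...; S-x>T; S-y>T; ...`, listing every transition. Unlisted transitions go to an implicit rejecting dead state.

start=q0; accept=q4,q5; q0-x>q1; q0-y>q2; q1-x>q1; q1-y>q1; q2-x>q3; q2-y>q1; q3-x>q4; q3-y>q1; q4-x>q4; q4-y>q5; q5-x>q6; q5-y>q7; q6-x>q4; q6-y>q5; q7-x>q6; q7-y>q7

Build one automaton per condition and run them in lockstep. One (7 states) tracks the last 2 symbols read; the other (5 states) tracks whether the input so far still matches the prefix `yxx`. Each combined state is a pair, one component from each; accept when both components accept. Minimizing collapses redundant product states.
        x   y  
>  q0   q1  q2 
   q1   q1  q1 
   q2   q3  q1 
   q3   q4  q1 
 * q4   q4  q5 
 * q5   q6  q7 
   q6   q4  q5 
   q7   q6  q7 
(> = start, * = accepting)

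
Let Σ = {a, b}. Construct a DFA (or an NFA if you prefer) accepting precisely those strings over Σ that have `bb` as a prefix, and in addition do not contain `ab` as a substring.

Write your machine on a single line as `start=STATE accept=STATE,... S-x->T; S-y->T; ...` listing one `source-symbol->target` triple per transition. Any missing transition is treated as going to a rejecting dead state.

start=q0; accept=q3,q4; q0-a->q1; q0-b->q2; q1-a->q1; q1-b->q1; q2-a->q1; q2-b->q3; q3-a->q4; q3-b->q3; q4-a->q4; q4-b->q1

Run two small machines in parallel and take their product. One (4 states) tracks whether the input so far still matches the prefix `bb`; the other (3 states) tracks partial matches of the forbidden pattern `ab`. Each combined state is a pair, one component from each; accept when both components accept. Equivalent product states are then merged.
        a   b  
>  q0   q1  q2 
   q1   q1  q1 
   q2   q1  q3 
 * q3   q4  q3 
 * q4   q4  q1 
(> = start, * = accepting)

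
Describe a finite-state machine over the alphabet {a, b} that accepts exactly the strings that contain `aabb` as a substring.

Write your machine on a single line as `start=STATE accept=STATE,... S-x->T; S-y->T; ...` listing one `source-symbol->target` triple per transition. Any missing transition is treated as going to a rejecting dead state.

start=S0; accept=S4; S0-a->S1; S0-b->S0; S1-a->S2; S1-b->S0; S2-a->S2; S2-b->S3; S3-a->S1; S3-b->S4; S4-a->S4; S4-b->S4

States S0..S3 record the length of the longest prefix of `aabb` that matches the current input suffix. Reaching S4 means `aabb` has been seen, and we stay there forever. Accept from S4.
5 states suffice.
        a   b  
>  S0   S1  S0 
   S1   S2  S0 
   S2   S2  S3 
   S3   S1  S4 
 * S4   S4  S4 
(> = start, * = accepting)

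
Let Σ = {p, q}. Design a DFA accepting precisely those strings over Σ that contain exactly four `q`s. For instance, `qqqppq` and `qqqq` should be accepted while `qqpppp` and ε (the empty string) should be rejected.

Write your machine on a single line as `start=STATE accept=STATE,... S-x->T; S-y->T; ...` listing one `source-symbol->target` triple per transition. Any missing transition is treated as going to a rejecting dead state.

start=A; accept=E; A-p->A; A-q->B; B-p->B; B-q->C; C-p->C; C-q->D; D-p->D; D-q->E; E-p->E; E-q->F; F-p->F; F-q->F

Count `q`s, saturating at 5: states A through E mean 0 through 4 `q`s seen; F means more than 4. Each `q` increments (capped at F); other symbols loop. Accept from {E}.
6 states suffice.
       p  q 
>  A   A  B 
   B   B  C 
   C   C  D 
   D   D  E 
 * E   E  F 
   F   F  F 
(> = start, * = accepting)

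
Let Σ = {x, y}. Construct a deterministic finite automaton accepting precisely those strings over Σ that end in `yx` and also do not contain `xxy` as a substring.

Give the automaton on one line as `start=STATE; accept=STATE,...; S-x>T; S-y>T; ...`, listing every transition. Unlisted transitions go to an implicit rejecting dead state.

Build one automaton per condition and run them in lockstep. The first has 3 states tracking how much of the suffix `yx` has currently been matched; the second has 4 states tracking partial matches of the forbidden pattern `xxy`. A product state is a pair (one from each), accepting exactly when both do. Minimizing collapses redundant product states.
5 states suffice.
        x   y  
>  S0   S1  S2 
   S1   S3  S2 
   S2   S4  S2 
   S3   S3  S3 
 * S4   S3  S2 
(> = start, * = accepting)

start=S0; accept=S4; S0-x>S1; S0-y>S2; S1-x>S3; S1-y>S2; S2-x>S4; S2-y>S2; S3-x>S3; S3-y>S3; S4-x>S3; S4-y>S2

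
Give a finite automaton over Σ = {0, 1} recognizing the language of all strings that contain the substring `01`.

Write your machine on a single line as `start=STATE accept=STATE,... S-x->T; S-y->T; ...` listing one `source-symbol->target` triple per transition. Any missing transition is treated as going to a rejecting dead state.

start=q0; accept=q2; q0-0->q1; q0-1->q0; q1-0->q1; q1-1->q2; q2-0->q2; q2-1->q2

States q0..q1 record the length of the longest prefix of `01` that matches the current input suffix. Reaching q2 means `01` has been seen, and we stay there forever. Accept from q2.
        0   1  
>  q0   q1  q0 
   q1   q1  q2 
 * q2   q2  q2 
(> = start, * = accepting)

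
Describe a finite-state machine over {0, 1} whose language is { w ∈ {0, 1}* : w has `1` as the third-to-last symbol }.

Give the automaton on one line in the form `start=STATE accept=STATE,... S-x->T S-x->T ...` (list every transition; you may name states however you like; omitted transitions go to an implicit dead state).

start=S0 accept=S11,S12,S13,S14 S0-0->S1 S0-1->S2 S1-0->S3 S1-1->S4 S2-0->S5 S2-1->S6 S3-0->S7 S3-1->S8 S4-0->S9 S4-1->S10 S5-0->S11 S5-1->S12 S6-0->S13 S6-1->S14 S7-0->S7 S7-1->S8 S8-0->S9 S8-1->S10 S9-0->S11 S9-1->S12 S10-0->S13 S10-1->S14 S11-0->S7 S11-1->S8 S12-0->S9 S12-1->S10 S13-0->S11 S13-1->S12 S14-0->S13 S14-1->S14

Because acceptance depends on a position counted from the end, the machine has to buffer the most recent 3 symbols. Make each state the string of the last up-to-3 symbols read; on input `x` shift the window left and append `x`. Accept when the buffered window has length 3 and begins with `1`.
          0    1  
>  S0     S1   S2 
   S1     S3   S4 
   S2     S5   S6 
   S3     S7   S8 
   S4     S9  S10 
   S5    S11  S12 
   S6    S13  S14 
   S7     S7   S8 
   S8     S9  S10 
   S9    S11  S12 
   S10   S13  S14 
 * S11    S7   S8 
 * S12    S9  S10 
 * S13   S11  S12 
 * S14   S13  S14 
(> = start, * = accepting)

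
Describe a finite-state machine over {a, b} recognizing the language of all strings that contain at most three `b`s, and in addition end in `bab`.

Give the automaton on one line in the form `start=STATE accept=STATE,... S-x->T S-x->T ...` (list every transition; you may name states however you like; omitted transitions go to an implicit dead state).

start=S0 accept=S5,S9 S0-a->S0 S0-b->S1 S1-a->S2 S1-b->S3 S2-a->S4 S2-b->S5 S3-a->S6 S3-b->S7 S4-a->S4 S4-b->S3 S5-a->S6 S5-b->S7 S6-a->S8 S6-b->S9 S7-a->S10 S7-b->S11 S8-a->S8 S8-b->S7 S9-a->S10 S9-b->S11 S10-a->S12 S10-b->S13 S11-a->S14 S11-b->S11 S12-a->S12 S12-b->S11 S13-a->S14 S13-b->S11 S14-a->S15 S14-b->S13 S15-a->S15 S15-b->S11

Run two small machines in parallel and take their product. One (5 states) tracks the count of `b`s, saturating at 4; the other (4 states) tracks how much of the suffix `bab` has currently been matched. Each combined state is a pair, one component from each; accept when both components accept.
          a    b  
>  S0     S0   S1 
   S1     S2   S3 
   S2     S4   S5 
   S3     S6   S7 
   S4     S4   S3 
 * S5     S6   S7 
   S6     S8   S9 
   S7    S10  S11 
   S8     S8   S7 
 * S9    S10  S11 
   S10   S12  S13 
   S11   S14  S11 
   S12   S12  S11 
   S13   S14  S11 
   S14   S15  S13 
   S15   S15  S11 
(> = start, * = accepting)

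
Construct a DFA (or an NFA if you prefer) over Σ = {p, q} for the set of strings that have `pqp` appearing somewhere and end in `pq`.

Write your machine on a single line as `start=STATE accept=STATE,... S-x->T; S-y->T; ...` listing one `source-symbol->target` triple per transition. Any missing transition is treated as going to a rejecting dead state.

start=A; accept=E; A-p->B; A-q->A; B-p->B; B-q->C; C-p->D; C-q->A; D-p->D; D-q->E; E-p->D; E-q->F; F-p->D; F-q->F

Build one automaton per condition and run them in lockstep. The first has 4 states tracking whether and how much of `pqp` has been seen; the second has 3 states tracking how much of the suffix `pq` has currently been matched. A product state is a pair (one from each), accepting exactly when both do.
       p  q 
>  A   B  A 
   B   B  C 
   C   D  A 
   D   D  E 
 * E   D  F 
   F   D  F 
(> = start, * = accepting)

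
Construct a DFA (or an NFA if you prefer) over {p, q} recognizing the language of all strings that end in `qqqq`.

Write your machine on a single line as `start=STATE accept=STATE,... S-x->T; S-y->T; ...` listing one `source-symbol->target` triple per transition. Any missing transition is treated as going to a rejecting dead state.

Let each state record the length of the longest suffix of the input read so far that is also a prefix of `qqqq`. s1 means the last symbol is `q`; s2 means the last 2 symbols are `qq`; s3 means the last 3 symbols are `qqq`; s4 means the last 4 symbols are `qqqq`. Accept only at s4, where the string currently ends in `qqqq`.
5 states suffice.
        p   q  
>  s0   s0  s1 
   s1   s0  s2 
   s2   s0  s3 
   s3   s0  s4 
 * s4   s0  s4 
(> = start, * = accepting)

start=s0; accept=s4; s0-p->s0; s0-q->s1; s1-p->s0; s1-q->s2; s2-p->s0; s2-q->s3; s3-p->s0; s3-q->s4; s4-p->s0; s4-q->s4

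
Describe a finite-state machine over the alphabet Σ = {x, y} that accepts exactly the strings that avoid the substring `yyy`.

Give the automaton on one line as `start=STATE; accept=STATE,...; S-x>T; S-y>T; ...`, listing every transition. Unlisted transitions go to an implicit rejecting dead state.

start=q0; accept=q0,q1,q2; q0-x>q0; q0-y>q1; q1-x>q0; q1-y>q2; q2-x>q0; q2-y>q3; q3-x>q3; q3-y>q3

This is the complement of 'contains `yyy`'. Use the same substring-matching states — q0 through q3 holding how much of `yyy` has just been matched — but flip the accepting set: everything except the trap q3 accepts.
        x   y  
>* q0   q0  q1 
 * q1   q0  q2 
 * q2   q0  q3 
   q3   q3  q3 
(> = start, * = accepting)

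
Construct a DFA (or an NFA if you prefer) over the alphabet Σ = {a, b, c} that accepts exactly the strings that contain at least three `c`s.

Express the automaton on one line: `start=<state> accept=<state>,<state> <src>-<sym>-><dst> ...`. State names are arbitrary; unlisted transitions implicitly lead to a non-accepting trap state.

Only the number of `c`s matters, and only up to 4. Make a chain q0 → q1 → q2 → q3 → q4 advanced by each `c` (with q4 absorbing); every other symbol self-loops. The accepting set is {q3, q4}.
A 5-state machine:
        a   b   c  
>  q0   q0  q0  q1 
   q1   q1  q1  q2 
   q2   q2  q2  q3 
 * q3   q3  q3  q4 
 * q4   q4  q4  q4 
(> = start, * = accepting)

start=q0 accept=q3,q4 q0-a->q0 q0-b->q0 q0-c->q1 q1-a->q1 q1-b->q1 q1-c->q2 q2-a->q2 q2-b->q2 q2-c->q3 q3-a->q3 q3-b->q3 q3-c->q4 q4-a->q4 q4-b->q4 q4-c->q4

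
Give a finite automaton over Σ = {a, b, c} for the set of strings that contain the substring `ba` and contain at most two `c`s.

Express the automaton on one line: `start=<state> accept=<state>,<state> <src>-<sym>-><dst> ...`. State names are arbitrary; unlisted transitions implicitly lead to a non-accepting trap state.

start=S0 accept=S3,S6,S9 S0-a->S0 S0-b->S1 S0-c->S2 S1-a->S3 S1-b->S1 S1-c->S2 S2-a->S2 S2-b->S4 S2-c->S5 S3-a->S3 S3-b->S3 S3-c->S6 S4-a->S6 S4-b->S4 S4-c->S5 S5-a->S5 S5-b->S7 S5-c->S8 S6-a->S6 S6-b->S6 S6-c->S9 S7-a->S9 S7-b->S7 S7-c->S8 S8-a->S8 S8-b->S8 S8-c->S8 S9-a->S9 S9-b->S9 S9-c->S8

Run two small machines in parallel and take their product. The first has 3 states tracking whether and how much of `ba` has been seen; the second has 4 states tracking the count of `c`s, saturating at 3. A product state is a pair (one from each), accepting exactly when both do. Equivalent product states are then merged.
        a   b   c  
>  S0   S0  S1  S2 
   S1   S3  S1  S2 
   S2   S2  S4  S5 
 * S3   S3  S3  S6 
   S4   S6  S4  S5 
   S5   S5  S7  S8 
 * S6   S6  S6  S9 
   S7   S9  S7  S8 
   S8   S8  S8  S8 
 * S9   S9  S9  S8 
(> = start, * = accepting)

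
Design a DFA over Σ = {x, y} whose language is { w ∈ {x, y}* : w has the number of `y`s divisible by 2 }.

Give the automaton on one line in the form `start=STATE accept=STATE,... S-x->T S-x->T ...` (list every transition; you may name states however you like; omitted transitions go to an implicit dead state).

start=S0 accept=S0 S0-x->S0 S0-y->S1 S1-x->S1 S1-y->S0

The only thing that matters is how many `y`s have appeared, reduced mod 2. Use one state per residue: S0 for 0, …, S1 for 1. Reading `y` moves to the next residue; anything else stays put. S0 is accepting.
2 states suffice.
        x   y  
>* S0   S0  S1 
   S1   S1  S0 
(> = start, * = accepting)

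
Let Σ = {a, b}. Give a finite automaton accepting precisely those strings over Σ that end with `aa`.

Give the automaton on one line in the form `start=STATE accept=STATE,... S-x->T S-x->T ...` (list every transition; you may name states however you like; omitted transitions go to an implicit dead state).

start=s0 accept=s2 s0-a->s1 s0-b->s0 s1-a->s2 s1-b->s0 s2-a->s2 s2-b->s0

Let each state record the length of the longest suffix of the input read so far that is also a prefix of `aa`. s1 means the last symbol is `a`; s2 means the last 2 symbols are `aa`. Accept only at s2, where the string currently ends in `aa`.
3 states suffice.
        a   b  
>  s0   s1  s0 
   s1   s2  s0 
 * s2   s2  s0 
(> = start, * = accepting)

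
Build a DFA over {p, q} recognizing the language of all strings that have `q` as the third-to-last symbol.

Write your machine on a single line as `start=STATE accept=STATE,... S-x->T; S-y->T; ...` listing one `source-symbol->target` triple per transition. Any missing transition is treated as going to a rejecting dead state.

Because acceptance depends on a position counted from the end, the machine has to buffer the most recent 3 symbols. Make each state the string of the last up-to-3 symbols read; on input `x` shift the window left and append `x`. Accept when the buffered window has length 3 and begins with `q`.
       p  q 
>  A   B  C 
   B   D  E 
   C   F  G 
   D   H  I 
   E   J  K 
   F   L  M 
   G   N  O 
   H   H  I 
   I   J  K 
   J   L  M 
   K   N  O 
 * L   H  I 
 * M   J  K 
 * N   L  M 
 * O   N  O 
(> = start, * = accepting)

start=A; accept=L,M,N,O; A-p->B; A-q->C; B-p->D; B-q->E; C-p->F; C-q->G; D-p->H; D-q->I; E-p->J; E-q->K; F-p->L; F-q->M; G-p->N; G-q->O; H-p->H; H-q->I; I-p->J; I-q->K; J-p->L; J-q->M; K-p->N; K-q->O; L-p->H; L-q->I; M-p->J; M-q->K; N-p->L; N-q->M; O-p->N; O-q->O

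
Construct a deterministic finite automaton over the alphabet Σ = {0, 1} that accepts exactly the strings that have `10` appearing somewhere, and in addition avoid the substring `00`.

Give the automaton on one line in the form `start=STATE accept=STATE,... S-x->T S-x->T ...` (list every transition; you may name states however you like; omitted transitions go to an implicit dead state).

Build one automaton per condition and run them in lockstep. The first has 3 states tracking whether and how much of `10` has been seen; the second has 3 states tracking partial matches of the forbidden pattern `00`. A product state is a pair (one from each), accepting exactly when both do.
8 states suffice.
        0   1  
>  q0   q1  q2 
   q1   q3  q2 
   q2   q4  q2 
   q3   q3  q5 
 * q4   q6  q7 
   q5   q6  q5 
   q6   q6  q6 
 * q7   q4  q7 
(> = start, * = accepting)

start=q0 accept=q4,q7 q0-0->q1 q0-1->q2 q1-0->q3 q1-1->q2 q2-0->q4 q2-1->q2 q3-0->q3 q3-1->q5 q4-0->q6 q4-1->q7 q5-0->q6 q5-1->q5 q6-0->q6 q6-1->q6 q7-0->q4 q7-1->q7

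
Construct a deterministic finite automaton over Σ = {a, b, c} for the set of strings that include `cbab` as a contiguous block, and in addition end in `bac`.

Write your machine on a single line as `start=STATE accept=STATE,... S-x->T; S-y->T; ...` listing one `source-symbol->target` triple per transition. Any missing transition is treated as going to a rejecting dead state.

start=S0; accept=S7; S0-a->S0; S0-b->S0; S0-c->S1; S1-a->S0; S1-b->S2; S1-c->S1; S2-a->S3; S2-b->S0; S2-c->S1; S3-a->S0; S3-b->S4; S3-c->S1; S4-a->S5; S4-b->S4; S4-c->S6; S5-a->S6; S5-b->S4; S5-c->S7; S6-a->S6; S6-b->S4; S6-c->S6; S7-a->S6; S7-b->S4; S7-c->S6

Run two small machines in parallel and take their product. The first has 5 states tracking whether and how much of `cbab` has been seen; the second has 4 states tracking how much of the suffix `bac` has currently been matched. A product state is a pair (one from each), accepting exactly when both do. Minimizing collapses redundant product states.
8 states suffice.
        a   b   c  
>  S0   S0  S0  S1 
   S1   S0  S2  S1 
   S2   S3  S0  S1 
   S3   S0  S4  S1 
   S4   S5  S4  S6 
   S5   S6  S4  S7 
   S6   S6  S4  S6 
 * S7   S6  S4  S6 
(> = start, * = accepting)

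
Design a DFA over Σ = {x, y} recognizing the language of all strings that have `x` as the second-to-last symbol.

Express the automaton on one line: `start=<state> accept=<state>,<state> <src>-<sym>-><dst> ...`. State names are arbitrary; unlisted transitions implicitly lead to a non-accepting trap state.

start=S0 accept=S3,S4 S0-x->S1 S0-y->S2 S1-x->S3 S1-y->S4 S2-x->S5 S2-y->S6 S3-x->S3 S3-y->S4 S4-x->S5 S4-y->S6 S5-x->S3 S5-y->S4 S6-x->S5 S6-y->S6

A DFA must remember the last 2 symbols (since which symbol is second-to-last isn't known until the input ends). Use one state per possible window of the last ≤2 symbols; accept from those whose window starts with `x`.
A 7-state machine:
        x   y  
>  S0   S1  S2 
   S1   S3  S4 
   S2   S5  S6 
 * S3   S3  S4 
 * S4   S5  S6 
   S5   S3  S4 
   S6   S5  S6 
(> = start, * = accepting)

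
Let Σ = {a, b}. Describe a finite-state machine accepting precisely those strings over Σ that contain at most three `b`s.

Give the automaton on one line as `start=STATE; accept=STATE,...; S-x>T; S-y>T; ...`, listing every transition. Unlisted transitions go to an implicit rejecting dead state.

start=q0; accept=q0,q1,q2,q3; q0-a>q0; q0-b>q1; q1-a>q1; q1-b>q2; q2-a>q2; q2-b>q3; q3-a>q3; q3-b>q4; q4-a>q4; q4-b>q4

Count `b`s, saturating at 4: states q0 through q3 mean 0 through 3 `b`s seen; q4 means more than 3. Each `b` increments (capped at q4); other symbols loop. Accept from {q0, q1, q2, q3}.
With 5 states:
        a   b  
>* q0   q0  q1 
 * q1   q1  q2 
 * q2   q2  q3 
 * q3   q3  q4 
   q4   q4  q4 
(> = start, * = accepting)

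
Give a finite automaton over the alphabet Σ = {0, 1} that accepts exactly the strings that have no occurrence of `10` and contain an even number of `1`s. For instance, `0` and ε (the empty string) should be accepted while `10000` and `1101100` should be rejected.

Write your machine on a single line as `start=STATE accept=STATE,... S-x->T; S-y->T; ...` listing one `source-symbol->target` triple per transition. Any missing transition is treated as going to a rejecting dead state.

start=q0; accept=q0,q3; q0-0->q0; q0-1->q1; q1-0->q2; q1-1->q3; q2-0->q2; q2-1->q2; q3-0->q2; q3-1->q1

Build one automaton per condition and run them in lockstep. One (3 states) tracks partial matches of the forbidden pattern `10`; the other (2 states) tracks the count of `1`s modulo 2. Each combined state is a pair, one component from each; accept when both components accept. Minimizing collapses redundant product states.
A 4-state machine:
        0   1  
>* q0   q0  q1 
   q1   q2  q3 
   q2   q2  q2 
 * q3   q2  q1 
(> = start, * = accepting)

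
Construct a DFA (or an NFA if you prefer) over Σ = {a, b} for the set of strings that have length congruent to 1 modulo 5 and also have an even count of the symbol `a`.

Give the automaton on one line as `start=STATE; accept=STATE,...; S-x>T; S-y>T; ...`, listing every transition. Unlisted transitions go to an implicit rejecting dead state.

Run two small machines in parallel and take their product. One (5 states) tracks the input length modulo 5; the other (2 states) tracks the count of `a`s modulo 2. Each combined state is a pair, one component from each; accept when both components accept.
A 10-state machine:
        a   b  
>  s0   s1  s2 
   s1   s3  s4 
 * s2   s4  s3 
   s3   s5  s6 
   s4   s6  s5 
   s5   s7  s8 
   s6   s8  s7 
   s7   s9  s0 
   s8   s0  s9 
   s9   s2  s1 
(> = start, * = accepting)

start=s0; accept=s2; s0-a>s1; s0-b>s2; s1-a>s3; s1-b>s4; s2-a>s4; s2-b>s3; s3-a>s5; s3-b>s6; s4-a>s6; s4-b>s5; s5-a>s7; s5-b>s8; s6-a>s8; s6-b>s7; s7-a>s9; s7-b>s0; s8-a>s0; s8-b>s9; s9-a>s2; s9-b>s1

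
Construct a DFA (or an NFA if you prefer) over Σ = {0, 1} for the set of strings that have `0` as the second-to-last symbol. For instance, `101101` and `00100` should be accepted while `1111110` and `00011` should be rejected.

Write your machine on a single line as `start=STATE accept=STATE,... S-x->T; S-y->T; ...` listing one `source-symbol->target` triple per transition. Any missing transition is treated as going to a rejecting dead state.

start=s0; accept=s3,s4; s0-0->s1; s0-1->s2; s1-0->s3; s1-1->s4; s2-0->s5; s2-1->s6; s3-0->s3; s3-1->s4; s4-0->s5; s4-1->s6; s5-0->s3; s5-1->s4; s6-0->s5; s6-1->s6

Because acceptance depends on a position counted from the end, the machine has to buffer the most recent 2 symbols. Make each state the string of the last up-to-2 symbols read; on input `x` shift the window left and append `x`. Accept when the buffered window has length 2 and begins with `0`.
With 7 states:
        0   1  
>  s0   s1  s2 
   s1   s3  s4 
   s2   s5  s6 
 * s3   s3  s4 
 * s4   s5  s6 
   s5   s3  s4 
   s6   s5  s6 
(> = start, * = accepting)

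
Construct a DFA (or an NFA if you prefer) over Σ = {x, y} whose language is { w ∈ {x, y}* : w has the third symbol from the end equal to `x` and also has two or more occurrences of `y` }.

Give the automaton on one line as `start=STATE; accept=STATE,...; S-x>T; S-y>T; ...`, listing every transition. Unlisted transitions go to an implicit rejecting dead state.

Run two small machines in parallel and take their product. The first has 15 states tracking the last 3 symbols read; the second has 4 states tracking the count of `y`s, saturating at 3. A product state is a pair (one from each), accepting exactly when both do. Minimizing collapses redundant product states.
          x    y  
>  s0     s1   s2 
   s1     s1   s3 
   s2     s4   s5 
   s3     s4   s6 
   s4     s7   s8 
   s5     s9   s5 
 * s6     s9   s5 
   s7     s7  s10 
   s8    s11   s6 
   s9    s12   s8 
 * s10   s11   s6 
 * s11   s12   s8 
   s12   s13  s10 
 * s13   s13  s10 
(> = start, * = accepting)

start=s0; accept=s6,s10,s11,s13; s0-x>s1; s0-y>s2; s1-x>s1; s1-y>s3; s2-x>s4; s2-y>s5; s3-x>s4; s3-y>s6; s4-x>s7; s4-y>s8; s5-x>s9; s5-y>s5; s6-x>s9; s6-y>s5; s7-x>s7; s7-y>s10; s8-x>s11; s8-y>s6; s9-x>s12; s9-y>s8; s10-x>s11; s10-y>s6; s11-x>s12; s11-y>s8; s12-x>s13; s12-y>s10; s13-x>s13; s13-y>s10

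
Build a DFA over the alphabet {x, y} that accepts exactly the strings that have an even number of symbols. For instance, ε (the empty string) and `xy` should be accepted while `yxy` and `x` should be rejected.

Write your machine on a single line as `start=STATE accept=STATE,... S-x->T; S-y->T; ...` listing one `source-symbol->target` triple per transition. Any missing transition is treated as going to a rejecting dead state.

Count input length modulo 2: every symbol advances one step around the cycle q0 → q1 → q0. Accept at q0.
        x   y  
>* q0   q1  q1 
   q1   q0  q0 
(> = start, * = accepting)

start=q0; accept=q0; q0-x->q1; q0-y->q1; q1-x->q0; q1-y->q0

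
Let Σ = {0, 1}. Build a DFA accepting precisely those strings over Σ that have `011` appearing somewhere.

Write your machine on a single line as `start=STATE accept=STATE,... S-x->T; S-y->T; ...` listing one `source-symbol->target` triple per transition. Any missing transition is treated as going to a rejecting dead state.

start=q0; accept=q3; q0-0->q1; q0-1->q0; q1-0->q1; q1-1->q2; q2-0->q1; q2-1->q3; q3-0->q3; q3-1->q3

Track how much of `011` has been matched so far: state q0 is no progress, q3 is the absorbing accept state reached once `011` has occurred. Intermediate states record partial matches; on a mismatch, fall back to the longest reusable overlap.
4 states suffice.
        0   1  
>  q0   q1  q0 
   q1   q1  q2 
   q2   q1  q3 
 * q3   q3  q3 
(> = start, * = accepting)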